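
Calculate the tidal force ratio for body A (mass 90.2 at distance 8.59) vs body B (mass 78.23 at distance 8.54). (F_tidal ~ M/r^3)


Ratio = (M1/r1^3) / (M2/r2^3) = (90.2/8.59^3) / (78.23/8.54^3) = 1.133

1.133


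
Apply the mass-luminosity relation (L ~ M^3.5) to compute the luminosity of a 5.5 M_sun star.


L/L_sun = (M/M_sun)^3.5 = 5.5^3.5 = 390.184

390.184 L_sun


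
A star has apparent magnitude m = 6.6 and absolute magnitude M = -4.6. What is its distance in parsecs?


d = 10^((m - M + 5)/5) = 10^((6.6 - -4.6 + 5)/5) = 1737.8008

1737.8008 pc


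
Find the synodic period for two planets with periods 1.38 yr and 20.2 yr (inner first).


1/P_syn = |1/P1 - 1/P2| = |1/1.38 - 1/20.2| => P_syn = 1.4812

1.4812 years


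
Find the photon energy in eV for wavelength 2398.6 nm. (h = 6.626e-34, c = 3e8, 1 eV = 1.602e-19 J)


E = hc/lambda = 6.626e-34 * 3e8 / 2.399e-06 = 8.287e-20 J = 0.5173 eV

0.5173 eV


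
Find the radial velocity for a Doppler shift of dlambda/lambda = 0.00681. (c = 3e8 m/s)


v = (dlambda/lambda) * c = 0.00681 * 3e8 = 2.043e+06

2.043e+06 m/s


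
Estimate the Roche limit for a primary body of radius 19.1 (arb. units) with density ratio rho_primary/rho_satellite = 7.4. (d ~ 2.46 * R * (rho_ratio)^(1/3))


d_Roche = 2.46 * 19.1 * 7.4^(1/3) = 91.5614

91.5614


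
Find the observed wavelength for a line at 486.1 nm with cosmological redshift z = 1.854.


lam_obs = lam_emit * (1 + z) = 486.1 * (1 + 1.854) = 1387.3294

1387.3294 nm


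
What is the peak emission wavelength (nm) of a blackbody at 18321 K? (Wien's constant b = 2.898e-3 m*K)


lam_max = b / T = 2.898e-3 / 18321 = 1.582e-07 m = 158.1791 nm

158.1791 nm


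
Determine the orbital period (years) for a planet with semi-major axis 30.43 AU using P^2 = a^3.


P = a^(3/2) = 30.43^1.5 = 167.8622

167.8622 years


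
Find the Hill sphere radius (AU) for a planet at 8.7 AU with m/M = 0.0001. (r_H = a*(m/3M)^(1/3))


r_H = a * (m/3M)^(1/3) = 8.7 * (0.0001/3)^(1/3) = 0.28

0.28 AU


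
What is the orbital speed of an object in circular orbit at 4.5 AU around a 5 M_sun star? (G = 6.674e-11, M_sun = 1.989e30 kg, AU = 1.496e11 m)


v = sqrt(GM/r) = sqrt(6.674e-11 * 9.945e+30 / 6.732e+11) = 31399.5512

31399.5512 m/s


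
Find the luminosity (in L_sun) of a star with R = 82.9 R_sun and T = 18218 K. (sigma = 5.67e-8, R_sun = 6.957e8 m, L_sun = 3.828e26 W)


R = 82.9 * 6.957e8 m = 5.767353e+10 m. L = 4*pi*R^2*sigma*T^4 = 4*pi*(5.767353e+10)^2 * 5.67e-8 * 18218^4 = 2.610650783e+32 W. L/L_sun = 2.610650783e+32 / 3.828e26 = 681988.1877

681988.1877 L_sun


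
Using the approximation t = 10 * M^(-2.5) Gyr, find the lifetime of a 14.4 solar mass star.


t = 10 * M^(-2.5) = 10 * 14.4^(-2.5) = 0.0127

0.0127 Gyr


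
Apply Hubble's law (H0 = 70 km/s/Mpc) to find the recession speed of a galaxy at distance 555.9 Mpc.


v = H0 * d = 70 * 555.9 = 38913.0

38913.0 km/s


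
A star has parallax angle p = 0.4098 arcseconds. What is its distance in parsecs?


d = 1/p = 1/0.4098 = 2.4402

2.4402 pc


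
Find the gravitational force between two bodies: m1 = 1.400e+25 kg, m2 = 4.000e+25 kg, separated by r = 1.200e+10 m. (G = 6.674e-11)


F = G*m1*m2/r^2 = 6.674e-11 * 1.400e+25 * 4.000e+25 / (1.200e+10)^2 = 6.674e-11 * 5.600e+50 / 1.440e+20 = 2.595e+20

2.595e+20 N


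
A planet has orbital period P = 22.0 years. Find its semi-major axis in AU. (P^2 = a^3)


a = P^(2/3) = 22.0^(2/3) = 7.8514

7.8514 AU


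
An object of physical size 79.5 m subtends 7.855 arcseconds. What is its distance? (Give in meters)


D = size / theta_rad, theta_rad = 7.855 * pi/(180*3600) = 3.808e-05, D = 2.088e+06

2.088e+06 m


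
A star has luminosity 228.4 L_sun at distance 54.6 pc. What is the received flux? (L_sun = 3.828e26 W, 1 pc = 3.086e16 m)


F = L / (4*pi*d^2) = 8.743e+28 / (4*pi*(1.685e+18)^2) = 2.451e-09

2.451e-09 W/m^2


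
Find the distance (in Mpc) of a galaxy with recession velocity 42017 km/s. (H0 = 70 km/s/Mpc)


d = v / H0 = 42017 / 70 = 600.2429

600.2429 Mpc


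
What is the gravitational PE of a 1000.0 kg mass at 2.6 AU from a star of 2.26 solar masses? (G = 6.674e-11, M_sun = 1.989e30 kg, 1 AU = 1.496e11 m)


M = 2.26 * 1.989e30 kg = 4.49514e+30 kg; r = 2.6 AU * 1.496e11 m/AU = 3.8896e+11 m. U = -GM*m/r = -(6.674e-11 * 4.49514e+30 * 1000.0) / 3.8896e+11 = -7.713e+11

-7.713e+11 J


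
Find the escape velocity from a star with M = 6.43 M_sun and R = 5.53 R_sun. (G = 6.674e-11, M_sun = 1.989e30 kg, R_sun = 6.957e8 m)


M = 6.43 * 1.989e30 kg = 1.278927e+31 kg; R = 5.53 * 6.957e8 m = 3.847221e+09 m. v_esc = sqrt(2GM/R) = sqrt(2 * 6.674e-11 * 1.278927e+31 / 3.847221e+09) = 666127.5713

666127.5713 m/s


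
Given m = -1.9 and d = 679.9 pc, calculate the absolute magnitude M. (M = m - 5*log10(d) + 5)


M = m - 5*log10(d) + 5 = -1.9 - 5*log10(679.9) + 5 = -11.0622

-11.0622


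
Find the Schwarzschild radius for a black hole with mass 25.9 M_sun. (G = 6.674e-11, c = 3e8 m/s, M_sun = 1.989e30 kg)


M = 25.9 * 1.989e30 kg = 5.15151e+31 kg. rs = 2GM/c^2 = 2 * 6.674e-11 * 5.15151e+31 / (3e8)^2 = 76402.6172

76402.6172 m


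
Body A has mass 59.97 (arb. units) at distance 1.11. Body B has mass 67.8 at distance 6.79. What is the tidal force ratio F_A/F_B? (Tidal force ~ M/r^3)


Ratio = (M1/r1^3) / (M2/r2^3) = (59.97/1.11^3) / (67.8/6.79^3) = 202.4626

202.4626


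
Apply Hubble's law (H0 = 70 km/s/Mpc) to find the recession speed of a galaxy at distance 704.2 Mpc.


v = H0 * d = 70 * 704.2 = 49294.0

49294.0 km/s


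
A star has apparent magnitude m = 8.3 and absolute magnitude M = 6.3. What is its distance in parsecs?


d = 10^((m - M + 5)/5) = 10^((8.3 - 6.3 + 5)/5) = 25.1189

25.1189 pc


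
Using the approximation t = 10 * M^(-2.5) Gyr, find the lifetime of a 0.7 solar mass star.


t = 10 * M^(-2.5) = 10 * 0.7^(-2.5) = 24.3924

24.3924 Gyr


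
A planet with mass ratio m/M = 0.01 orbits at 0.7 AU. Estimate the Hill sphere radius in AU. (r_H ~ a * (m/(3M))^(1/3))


r_H = a * (m/3M)^(1/3) = 0.7 * (0.01/3)^(1/3) = 0.1046

0.1046 AU


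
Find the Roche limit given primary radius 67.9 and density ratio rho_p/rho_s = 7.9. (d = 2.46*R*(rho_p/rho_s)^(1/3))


d_Roche = 2.46 * 67.9 * 7.9^(1/3) = 332.6702

332.6702


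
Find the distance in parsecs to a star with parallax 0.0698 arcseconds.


d = 1/p = 1/0.0698 = 14.3266

14.3266 pc


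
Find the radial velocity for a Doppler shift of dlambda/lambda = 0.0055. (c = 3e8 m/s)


v = (dlambda/lambda) * c = 0.0055 * 3e8 = 1.650e+06

1.650e+06 m/s


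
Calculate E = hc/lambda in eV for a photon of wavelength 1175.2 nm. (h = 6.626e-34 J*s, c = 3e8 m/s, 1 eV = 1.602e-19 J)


E = hc/lambda = 6.626e-34 * 3e8 / 1.175e-06 = 1.691e-19 J = 1.0558 eV

1.0558 eV


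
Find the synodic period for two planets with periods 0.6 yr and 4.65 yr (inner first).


1/P_syn = |1/P1 - 1/P2| = |1/0.6 - 1/4.65| => P_syn = 0.6889

0.6889 years


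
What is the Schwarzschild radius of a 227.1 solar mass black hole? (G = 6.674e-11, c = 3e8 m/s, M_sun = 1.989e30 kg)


M = 227.1 * 1.989e30 kg = 4.517019e+32 kg. rs = 2GM/c^2 = 2 * 6.674e-11 * 4.517019e+32 / (3e8)^2 = 669924.1068

669924.1068 m


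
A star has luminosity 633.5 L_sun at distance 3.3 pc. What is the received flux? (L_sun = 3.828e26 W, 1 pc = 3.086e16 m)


F = L / (4*pi*d^2) = 2.425e+29 / (4*pi*(1.018e+17)^2) = 1.861e-06

1.861e-06 W/m^2


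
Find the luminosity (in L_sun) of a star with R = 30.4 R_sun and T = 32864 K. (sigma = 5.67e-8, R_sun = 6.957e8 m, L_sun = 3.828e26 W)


R = 30.4 * 6.957e8 m = 2.114928e+10 m. L = 4*pi*R^2*sigma*T^4 = 4*pi*(2.114928e+10)^2 * 5.67e-8 * 32864^4 = 3.717626751e+32 W. L/L_sun = 3.717626751e+32 / 3.828e26 = 971166.8628

971166.8628 L_sun


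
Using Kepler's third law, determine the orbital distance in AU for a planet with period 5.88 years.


a = P^(2/3) = 5.88^(2/3) = 3.2578

3.2578 AU


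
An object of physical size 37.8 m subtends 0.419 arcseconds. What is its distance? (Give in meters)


D = size / theta_rad, theta_rad = 0.419 * pi/(180*3600) = 2.031e-06, D = 1.861e+07

1.861e+07 m


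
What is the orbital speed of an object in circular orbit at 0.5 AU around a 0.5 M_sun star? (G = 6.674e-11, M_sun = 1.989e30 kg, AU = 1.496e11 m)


v = sqrt(GM/r) = sqrt(6.674e-11 * 9.945e+29 / 7.480e+10) = 29788.2298

29788.2298 m/s


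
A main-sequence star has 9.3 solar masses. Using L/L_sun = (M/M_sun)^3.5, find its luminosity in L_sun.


L/L_sun = (M/M_sun)^3.5 = 9.3^3.5 = 2452.9592

2452.9592 L_sun


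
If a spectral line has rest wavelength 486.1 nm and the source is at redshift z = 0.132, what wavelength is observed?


lam_obs = lam_emit * (1 + z) = 486.1 * (1 + 0.132) = 550.2652

550.2652 nm


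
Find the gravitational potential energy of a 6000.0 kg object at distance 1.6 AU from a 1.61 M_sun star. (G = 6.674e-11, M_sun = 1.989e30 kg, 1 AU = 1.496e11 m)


M = 1.61 * 1.989e30 kg = 3.20229e+30 kg; r = 1.6 AU * 1.496e11 m/AU = 2.3936e+11 m. U = -GM*m/r = -(6.674e-11 * 3.20229e+30 * 6000.0) / 2.3936e+11 = -5.357e+12

-5.357e+12 J


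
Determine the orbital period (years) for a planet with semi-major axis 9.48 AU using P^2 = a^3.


P = a^(3/2) = 9.48^1.5 = 29.1885

29.1885 years


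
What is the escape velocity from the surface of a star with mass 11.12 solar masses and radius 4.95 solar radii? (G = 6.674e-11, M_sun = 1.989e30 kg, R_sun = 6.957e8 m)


M = 11.12 * 1.989e30 kg = 2.211768e+31 kg; R = 4.95 * 6.957e8 m = 3.443715e+09 m. v_esc = sqrt(2GM/R) = sqrt(2 * 6.674e-11 * 2.211768e+31 / 3.443715e+09) = 925900.4241

925900.4241 m/s


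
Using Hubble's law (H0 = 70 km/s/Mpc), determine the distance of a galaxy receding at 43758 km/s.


d = v / H0 = 43758 / 70 = 625.1143

625.1143 Mpc


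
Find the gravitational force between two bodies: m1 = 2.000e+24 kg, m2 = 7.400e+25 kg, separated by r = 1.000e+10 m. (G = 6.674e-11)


F = G*m1*m2/r^2 = 6.674e-11 * 2.000e+24 * 7.400e+25 / (1.000e+10)^2 = 6.674e-11 * 1.480e+50 / 1.000e+20 = 9.878e+19

9.878e+19 N


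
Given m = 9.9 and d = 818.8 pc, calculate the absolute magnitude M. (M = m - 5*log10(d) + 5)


M = m - 5*log10(d) + 5 = 9.9 - 5*log10(818.8) + 5 = 0.3341

0.3341


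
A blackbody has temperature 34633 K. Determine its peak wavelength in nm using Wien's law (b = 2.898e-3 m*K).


lam_max = b / T = 2.898e-3 / 34633 = 8.368e-08 m = 83.6774 nm

83.6774 nm


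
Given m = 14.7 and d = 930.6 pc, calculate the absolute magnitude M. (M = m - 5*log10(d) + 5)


M = m - 5*log10(d) + 5 = 14.7 - 5*log10(930.6) + 5 = 4.8562

4.8562


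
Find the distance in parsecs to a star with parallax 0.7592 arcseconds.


d = 1/p = 1/0.7592 = 1.3172

1.3172 pc


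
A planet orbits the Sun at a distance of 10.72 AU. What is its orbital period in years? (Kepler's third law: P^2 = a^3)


P = a^(3/2) = 10.72^1.5 = 35.0988

35.0988 years


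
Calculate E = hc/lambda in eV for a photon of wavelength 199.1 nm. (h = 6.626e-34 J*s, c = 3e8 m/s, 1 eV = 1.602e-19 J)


E = hc/lambda = 6.626e-34 * 3e8 / 1.991e-07 = 9.984e-19 J = 6.2322 eV

6.2322 eV


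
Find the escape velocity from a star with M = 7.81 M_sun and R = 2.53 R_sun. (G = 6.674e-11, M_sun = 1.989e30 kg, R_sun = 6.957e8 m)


M = 7.81 * 1.989e30 kg = 1.553409e+31 kg; R = 2.53 * 6.957e8 m = 1.760121e+09 m. v_esc = sqrt(2GM/R) = sqrt(2 * 6.674e-11 * 1.553409e+31 / 1.760121e+09) = 1.085e+06

1.085e+06 m/s


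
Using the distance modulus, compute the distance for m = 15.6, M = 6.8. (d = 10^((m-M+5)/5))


d = 10^((m - M + 5)/5) = 10^((15.6 - 6.8 + 5)/5) = 575.4399

575.4399 pc


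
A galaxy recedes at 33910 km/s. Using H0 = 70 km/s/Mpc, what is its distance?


d = v / H0 = 33910 / 70 = 484.4286

484.4286 Mpc


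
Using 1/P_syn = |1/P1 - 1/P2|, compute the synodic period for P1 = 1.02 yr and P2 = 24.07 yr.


1/P_syn = |1/P1 - 1/P2| = |1/1.02 - 1/24.07| => P_syn = 1.0651

1.0651 years


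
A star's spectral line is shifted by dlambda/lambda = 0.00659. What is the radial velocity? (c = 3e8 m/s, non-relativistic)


v = (dlambda/lambda) * c = 0.00659 * 3e8 = 1.977e+06

1.977e+06 m/s


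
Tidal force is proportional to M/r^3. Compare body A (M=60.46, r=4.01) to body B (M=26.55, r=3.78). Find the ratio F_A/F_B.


Ratio = (M1/r1^3) / (M2/r2^3) = (60.46/4.01^3) / (26.55/3.78^3) = 1.9074

1.9074


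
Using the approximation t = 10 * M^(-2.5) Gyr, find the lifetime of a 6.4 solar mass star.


t = 10 * M^(-2.5) = 10 * 6.4^(-2.5) = 0.0965

0.0965 Gyr


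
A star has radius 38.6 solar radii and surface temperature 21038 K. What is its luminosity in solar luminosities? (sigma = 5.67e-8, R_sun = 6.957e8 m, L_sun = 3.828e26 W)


R = 38.6 * 6.957e8 m = 2.685402e+10 m. L = 4*pi*R^2*sigma*T^4 = 4*pi*(2.685402e+10)^2 * 5.67e-8 * 21038^4 = 1.006536068e+32 W. L/L_sun = 1.006536068e+32 / 3.828e26 = 262940.4567

262940.4567 L_sun


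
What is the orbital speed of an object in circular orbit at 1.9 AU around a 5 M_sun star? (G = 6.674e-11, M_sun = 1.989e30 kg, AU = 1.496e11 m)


v = sqrt(GM/r) = sqrt(6.674e-11 * 9.945e+30 / 2.842e+11) = 48322.8898

48322.8898 m/s


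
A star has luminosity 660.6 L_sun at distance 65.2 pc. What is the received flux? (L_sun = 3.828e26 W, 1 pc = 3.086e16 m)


F = L / (4*pi*d^2) = 2.529e+29 / (4*pi*(2.012e+18)^2) = 4.971e-09

4.971e-09 W/m^2


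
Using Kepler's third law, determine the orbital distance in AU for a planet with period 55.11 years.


a = P^(2/3) = 55.11^(2/3) = 14.4817

14.4817 AU


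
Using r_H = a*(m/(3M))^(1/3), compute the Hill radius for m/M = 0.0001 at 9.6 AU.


r_H = a * (m/3M)^(1/3) = 9.6 * (0.0001/3)^(1/3) = 0.309

0.309 AU


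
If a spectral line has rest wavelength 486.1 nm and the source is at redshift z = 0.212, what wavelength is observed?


lam_obs = lam_emit * (1 + z) = 486.1 * (1 + 0.212) = 589.1532

589.1532 nm


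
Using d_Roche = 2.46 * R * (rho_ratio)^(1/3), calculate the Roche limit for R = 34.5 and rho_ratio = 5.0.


d_Roche = 2.46 * 34.5 * 5.0^(1/3) = 145.1257

145.1257


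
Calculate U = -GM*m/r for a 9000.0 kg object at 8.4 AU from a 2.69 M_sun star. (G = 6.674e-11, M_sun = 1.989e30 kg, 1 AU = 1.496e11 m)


M = 2.69 * 1.989e30 kg = 5.35041e+30 kg; r = 8.4 AU * 1.496e11 m/AU = 1.25664e+12 m. U = -GM*m/r = -(6.674e-11 * 5.35041e+30 * 9000.0) / 1.25664e+12 = -2.557e+12

-2.557e+12 J


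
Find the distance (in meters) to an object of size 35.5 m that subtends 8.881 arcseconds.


D = size / theta_rad, theta_rad = 8.881 * pi/(180*3600) = 4.306e-05, D = 824501.8153

824501.8153 m


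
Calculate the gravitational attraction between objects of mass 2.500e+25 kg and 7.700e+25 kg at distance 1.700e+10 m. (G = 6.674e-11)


F = G*m1*m2/r^2 = 6.674e-11 * 2.500e+25 * 7.700e+25 / (1.700e+10)^2 = 6.674e-11 * 1.925e+51 / 2.890e+20 = 4.445e+20

4.445e+20 N


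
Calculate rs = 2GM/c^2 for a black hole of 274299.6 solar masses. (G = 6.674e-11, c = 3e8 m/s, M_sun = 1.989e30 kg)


M = 274299.6 * 1.989e30 kg = 5.455819044e+35 kg. rs = 2GM/c^2 = 2 * 6.674e-11 * 5.455819044e+35 / (3e8)^2 = 8.092e+08

8.092e+08 m


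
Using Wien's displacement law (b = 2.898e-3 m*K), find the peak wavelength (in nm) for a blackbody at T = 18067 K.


lam_max = b / T = 2.898e-3 / 18067 = 1.604e-07 m = 160.4029 nm

160.4029 nm


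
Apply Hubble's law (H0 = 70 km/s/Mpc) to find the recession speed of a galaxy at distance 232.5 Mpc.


v = H0 * d = 70 * 232.5 = 16275.0

16275.0 km/s


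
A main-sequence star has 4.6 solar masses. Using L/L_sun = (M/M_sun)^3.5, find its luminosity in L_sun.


L/L_sun = (M/M_sun)^3.5 = 4.6^3.5 = 208.7625

208.7625 L_sun


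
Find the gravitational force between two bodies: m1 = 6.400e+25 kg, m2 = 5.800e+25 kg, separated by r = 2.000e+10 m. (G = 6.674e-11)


F = G*m1*m2/r^2 = 6.674e-11 * 6.400e+25 * 5.800e+25 / (2.000e+10)^2 = 6.674e-11 * 3.712e+51 / 4.000e+20 = 6.193e+20

6.193e+20 N


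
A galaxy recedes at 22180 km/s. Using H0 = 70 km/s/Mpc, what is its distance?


d = v / H0 = 22180 / 70 = 316.8571

316.8571 Mpc


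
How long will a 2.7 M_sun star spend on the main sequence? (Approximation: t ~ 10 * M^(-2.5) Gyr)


t = 10 * M^(-2.5) = 10 * 2.7^(-2.5) = 0.8348

0.8348 Gyr


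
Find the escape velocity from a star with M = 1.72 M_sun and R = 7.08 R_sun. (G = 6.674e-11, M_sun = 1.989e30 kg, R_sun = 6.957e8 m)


M = 1.72 * 1.989e30 kg = 3.42108e+30 kg; R = 7.08 * 6.957e8 m = 4.925556e+09 m. v_esc = sqrt(2GM/R) = sqrt(2 * 6.674e-11 * 3.42108e+30 / 4.925556e+09) = 304482.3224

304482.3224 m/s


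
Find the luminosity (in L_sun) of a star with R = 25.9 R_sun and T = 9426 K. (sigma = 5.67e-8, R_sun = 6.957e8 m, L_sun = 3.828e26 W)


R = 25.9 * 6.957e8 m = 1.801863e+10 m. L = 4*pi*R^2*sigma*T^4 = 4*pi*(1.801863e+10)^2 * 5.67e-8 * 9426^4 = 1.826191006e+30 W. L/L_sun = 1.826191006e+30 / 3.828e26 = 4770.6139

4770.6139 L_sun


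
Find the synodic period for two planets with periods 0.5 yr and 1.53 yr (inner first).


1/P_syn = |1/P1 - 1/P2| = |1/0.5 - 1/1.53| => P_syn = 0.7427

0.7427 years


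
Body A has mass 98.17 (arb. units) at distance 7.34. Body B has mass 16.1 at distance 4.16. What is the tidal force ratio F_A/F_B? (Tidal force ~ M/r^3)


Ratio = (M1/r1^3) / (M2/r2^3) = (98.17/7.34^3) / (16.1/4.16^3) = 1.1101

1.1101


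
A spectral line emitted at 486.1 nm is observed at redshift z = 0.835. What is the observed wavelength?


lam_obs = lam_emit * (1 + z) = 486.1 * (1 + 0.835) = 891.9935

891.9935 nm


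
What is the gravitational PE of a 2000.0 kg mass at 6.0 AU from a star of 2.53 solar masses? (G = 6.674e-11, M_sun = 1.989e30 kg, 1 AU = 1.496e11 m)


M = 2.53 * 1.989e30 kg = 5.03217e+30 kg; r = 6.0 AU * 1.496e11 m/AU = 8.976e+11 m. U = -GM*m/r = -(6.674e-11 * 5.03217e+30 * 2000.0) / 8.976e+11 = -7.483e+11

-7.483e+11 J


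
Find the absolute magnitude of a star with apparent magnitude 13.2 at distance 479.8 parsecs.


M = m - 5*log10(d) + 5 = 13.2 - 5*log10(479.8) + 5 = 4.7947

4.7947


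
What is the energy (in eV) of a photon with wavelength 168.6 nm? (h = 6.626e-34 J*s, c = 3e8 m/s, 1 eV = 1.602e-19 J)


E = hc/lambda = 6.626e-34 * 3e8 / 1.686e-07 = 1.179e-18 J = 7.3596 eV

7.3596 eV


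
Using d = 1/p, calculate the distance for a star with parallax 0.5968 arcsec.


d = 1/p = 1/0.5968 = 1.6756

1.6756 pc


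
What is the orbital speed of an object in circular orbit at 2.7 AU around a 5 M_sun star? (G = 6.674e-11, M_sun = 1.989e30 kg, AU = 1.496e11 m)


v = sqrt(GM/r) = sqrt(6.674e-11 * 9.945e+30 / 4.039e+11) = 40536.6463

40536.6463 m/s


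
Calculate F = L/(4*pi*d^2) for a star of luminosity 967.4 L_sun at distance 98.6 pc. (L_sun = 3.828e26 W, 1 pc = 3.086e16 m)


F = L / (4*pi*d^2) = 3.703e+29 / (4*pi*(3.043e+18)^2) = 3.183e-09

3.183e-09 W/m^2


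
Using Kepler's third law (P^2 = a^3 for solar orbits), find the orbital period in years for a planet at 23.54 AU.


P = a^(3/2) = 23.54^1.5 = 114.2115

114.2115 years


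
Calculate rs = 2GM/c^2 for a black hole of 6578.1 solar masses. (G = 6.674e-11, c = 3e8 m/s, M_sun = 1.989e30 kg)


M = 6578.1 * 1.989e30 kg = 1.30838409e+34 kg. rs = 2GM/c^2 = 2 * 6.674e-11 * 1.30838409e+34 / (3e8)^2 = 1.940e+07

1.940e+07 m


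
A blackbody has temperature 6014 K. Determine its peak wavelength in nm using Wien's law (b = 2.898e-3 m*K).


lam_max = b / T = 2.898e-3 / 6014 = 4.819e-07 m = 481.8756 nm

481.8756 nm


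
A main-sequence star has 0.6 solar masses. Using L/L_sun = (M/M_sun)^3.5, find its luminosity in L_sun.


L/L_sun = (M/M_sun)^3.5 = 0.6^3.5 = 0.1673

0.1673 L_sun


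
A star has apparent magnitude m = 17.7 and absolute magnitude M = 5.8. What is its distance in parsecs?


d = 10^((m - M + 5)/5) = 10^((17.7 - 5.8 + 5)/5) = 2398.8329

2398.8329 pc


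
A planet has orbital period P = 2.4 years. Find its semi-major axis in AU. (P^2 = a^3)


a = P^(2/3) = 2.4^(2/3) = 1.7926

1.7926 AU


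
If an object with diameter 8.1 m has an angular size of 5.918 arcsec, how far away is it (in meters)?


D = size / theta_rad, theta_rad = 5.918 * pi/(180*3600) = 2.869e-05, D = 282315.8044

282315.8044 m


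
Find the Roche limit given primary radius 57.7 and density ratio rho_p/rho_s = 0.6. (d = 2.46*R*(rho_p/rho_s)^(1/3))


d_Roche = 2.46 * 57.7 * 0.6^(1/3) = 119.7185

119.7185


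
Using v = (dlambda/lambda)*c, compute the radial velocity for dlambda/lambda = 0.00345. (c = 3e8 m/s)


v = (dlambda/lambda) * c = 0.00345 * 3e8 = 1.035e+06

1.035e+06 m/s


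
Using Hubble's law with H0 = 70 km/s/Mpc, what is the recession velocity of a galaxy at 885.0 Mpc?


v = H0 * d = 70 * 885.0 = 61950.0

61950.0 km/s


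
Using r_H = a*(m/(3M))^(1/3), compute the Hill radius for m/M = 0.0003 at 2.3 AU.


r_H = a * (m/3M)^(1/3) = 2.3 * (0.0003/3)^(1/3) = 0.1068

0.1068 AU


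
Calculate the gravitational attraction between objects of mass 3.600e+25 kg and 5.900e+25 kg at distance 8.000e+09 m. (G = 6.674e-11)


F = G*m1*m2/r^2 = 6.674e-11 * 3.600e+25 * 5.900e+25 / (8.000e+09)^2 = 6.674e-11 * 2.124e+51 / 6.400e+19 = 2.215e+21

2.215e+21 N


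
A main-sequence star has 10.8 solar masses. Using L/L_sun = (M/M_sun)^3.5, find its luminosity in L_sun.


L/L_sun = (M/M_sun)^3.5 = 10.8^3.5 = 4139.8361

4139.8361 L_sun


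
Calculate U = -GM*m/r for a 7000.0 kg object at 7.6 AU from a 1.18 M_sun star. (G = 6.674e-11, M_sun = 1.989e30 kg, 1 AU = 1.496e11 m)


M = 1.18 * 1.989e30 kg = 2.34702e+30 kg; r = 7.6 AU * 1.496e11 m/AU = 1.13696e+12 m. U = -GM*m/r = -(6.674e-11 * 2.34702e+30 * 7000.0) / 1.13696e+12 = -9.644e+11

-9.644e+11 J


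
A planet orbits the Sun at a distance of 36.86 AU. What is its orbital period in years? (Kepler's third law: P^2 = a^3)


P = a^(3/2) = 36.86^1.5 = 223.786

223.786 years


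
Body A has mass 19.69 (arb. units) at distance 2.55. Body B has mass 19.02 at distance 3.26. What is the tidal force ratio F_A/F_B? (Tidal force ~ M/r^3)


Ratio = (M1/r1^3) / (M2/r2^3) = (19.69/2.55^3) / (19.02/3.26^3) = 2.1631

2.1631


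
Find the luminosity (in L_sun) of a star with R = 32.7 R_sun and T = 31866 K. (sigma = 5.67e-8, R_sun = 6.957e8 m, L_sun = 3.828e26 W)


R = 32.7 * 6.957e8 m = 2.274939e+10 m. L = 4*pi*R^2*sigma*T^4 = 4*pi*(2.274939e+10)^2 * 5.67e-8 * 31866^4 = 3.802267279e+32 W. L/L_sun = 3.802267279e+32 / 3.828e26 = 993277.7636

993277.7636 L_sun


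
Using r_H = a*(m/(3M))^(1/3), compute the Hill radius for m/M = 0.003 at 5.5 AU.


r_H = a * (m/3M)^(1/3) = 5.5 * (0.003/3)^(1/3) = 0.55

0.55 AU


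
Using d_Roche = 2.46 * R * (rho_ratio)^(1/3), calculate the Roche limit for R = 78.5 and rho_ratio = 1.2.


d_Roche = 2.46 * 78.5 * 1.2^(1/3) = 205.21

205.21


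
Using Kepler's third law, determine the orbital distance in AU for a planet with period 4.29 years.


a = P^(2/3) = 4.29^(2/3) = 2.6402

2.6402 AU


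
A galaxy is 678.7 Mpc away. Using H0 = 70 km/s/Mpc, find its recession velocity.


v = H0 * d = 70 * 678.7 = 47509.0

47509.0 km/s


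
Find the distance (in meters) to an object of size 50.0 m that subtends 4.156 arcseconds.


D = size / theta_rad, theta_rad = 4.156 * pi/(180*3600) = 2.015e-05, D = 2.482e+06

2.482e+06 m


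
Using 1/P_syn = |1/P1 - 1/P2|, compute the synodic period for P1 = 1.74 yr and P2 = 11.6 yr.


1/P_syn = |1/P1 - 1/P2| = |1/1.74 - 1/11.6| => P_syn = 2.0471

2.0471 years


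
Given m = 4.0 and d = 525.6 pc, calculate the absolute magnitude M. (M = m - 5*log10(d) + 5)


M = m - 5*log10(d) + 5 = 4.0 - 5*log10(525.6) + 5 = -4.6033

-4.6033


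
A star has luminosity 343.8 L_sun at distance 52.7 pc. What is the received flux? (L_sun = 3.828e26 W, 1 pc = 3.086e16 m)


F = L / (4*pi*d^2) = 1.316e+29 / (4*pi*(1.626e+18)^2) = 3.960e-09

3.960e-09 W/m^2


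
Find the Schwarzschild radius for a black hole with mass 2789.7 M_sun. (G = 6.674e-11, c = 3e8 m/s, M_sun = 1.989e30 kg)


M = 2789.7 * 1.989e30 kg = 5.5487133e+33 kg. rs = 2GM/c^2 = 2 * 6.674e-11 * 5.5487133e+33 / (3e8)^2 = 8.229e+06

8.229e+06 m


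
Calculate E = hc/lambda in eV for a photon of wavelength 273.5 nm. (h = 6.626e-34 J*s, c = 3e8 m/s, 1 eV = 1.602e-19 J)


E = hc/lambda = 6.626e-34 * 3e8 / 2.735e-07 = 7.268e-19 J = 4.5368 eV

4.5368 eV


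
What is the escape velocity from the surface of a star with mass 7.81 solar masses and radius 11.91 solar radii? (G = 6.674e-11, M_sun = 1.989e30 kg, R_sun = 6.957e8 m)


M = 7.81 * 1.989e30 kg = 1.553409e+31 kg; R = 11.91 * 6.957e8 m = 8.285787e+09 m. v_esc = sqrt(2GM/R) = sqrt(2 * 6.674e-11 * 1.553409e+31 / 8.285787e+09) = 500246.5764

500246.5764 m/s


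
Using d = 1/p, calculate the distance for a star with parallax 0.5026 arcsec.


d = 1/p = 1/0.5026 = 1.9897

1.9897 pc


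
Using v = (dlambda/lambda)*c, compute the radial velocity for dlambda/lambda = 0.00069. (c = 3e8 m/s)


v = (dlambda/lambda) * c = 0.00069 * 3e8 = 207000.0

207000.0 m/s


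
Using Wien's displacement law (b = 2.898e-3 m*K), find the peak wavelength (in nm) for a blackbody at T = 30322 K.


lam_max = b / T = 2.898e-3 / 30322 = 9.557e-08 m = 95.5742 nm

95.5742 nm


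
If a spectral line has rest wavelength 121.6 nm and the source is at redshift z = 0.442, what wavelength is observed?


lam_obs = lam_emit * (1 + z) = 121.6 * (1 + 0.442) = 175.3472

175.3472 nm


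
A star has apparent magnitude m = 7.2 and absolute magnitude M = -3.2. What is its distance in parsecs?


d = 10^((m - M + 5)/5) = 10^((7.2 - -3.2 + 5)/5) = 1202.2644

1202.2644 pc


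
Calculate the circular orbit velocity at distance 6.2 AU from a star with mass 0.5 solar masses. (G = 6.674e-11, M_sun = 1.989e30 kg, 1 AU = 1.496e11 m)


v = sqrt(GM/r) = sqrt(6.674e-11 * 9.945e+29 / 9.275e+11) = 8459.2888

8459.2888 m/s


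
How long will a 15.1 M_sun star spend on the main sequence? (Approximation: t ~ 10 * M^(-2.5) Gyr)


t = 10 * M^(-2.5) = 10 * 15.1^(-2.5) = 0.0113

0.0113 Gyr


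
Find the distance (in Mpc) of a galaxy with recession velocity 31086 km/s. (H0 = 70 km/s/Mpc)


d = v / H0 = 31086 / 70 = 444.0857

444.0857 Mpc


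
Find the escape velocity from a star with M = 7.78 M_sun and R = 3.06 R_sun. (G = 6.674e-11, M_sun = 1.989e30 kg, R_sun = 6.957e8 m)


M = 7.78 * 1.989e30 kg = 1.547442e+31 kg; R = 3.06 * 6.957e8 m = 2.128842e+09 m. v_esc = sqrt(2GM/R) = sqrt(2 * 6.674e-11 * 1.547442e+31 / 2.128842e+09) = 985016.6558

985016.6558 m/s


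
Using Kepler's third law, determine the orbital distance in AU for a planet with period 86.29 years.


a = P^(2/3) = 86.29^(2/3) = 19.5272

19.5272 AU


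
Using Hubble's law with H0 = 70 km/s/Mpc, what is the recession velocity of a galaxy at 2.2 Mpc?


v = H0 * d = 70 * 2.2 = 154.0

154.0 km/s


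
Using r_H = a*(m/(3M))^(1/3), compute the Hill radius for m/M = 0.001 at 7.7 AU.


r_H = a * (m/3M)^(1/3) = 7.7 * (0.001/3)^(1/3) = 0.5339

0.5339 AU


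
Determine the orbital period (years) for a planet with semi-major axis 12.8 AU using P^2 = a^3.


P = a^(3/2) = 12.8^1.5 = 45.7947

45.7947 years


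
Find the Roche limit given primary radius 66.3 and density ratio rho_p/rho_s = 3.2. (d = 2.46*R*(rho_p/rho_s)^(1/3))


d_Roche = 2.46 * 66.3 * 3.2^(1/3) = 240.3433

240.3433


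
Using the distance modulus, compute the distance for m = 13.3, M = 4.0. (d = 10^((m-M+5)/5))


d = 10^((m - M + 5)/5) = 10^((13.3 - 4.0 + 5)/5) = 724.436

724.436 pc


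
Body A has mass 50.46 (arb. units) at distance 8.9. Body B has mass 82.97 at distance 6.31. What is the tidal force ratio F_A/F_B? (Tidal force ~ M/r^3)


Ratio = (M1/r1^3) / (M2/r2^3) = (50.46/8.9^3) / (82.97/6.31^3) = 0.2167

0.2167


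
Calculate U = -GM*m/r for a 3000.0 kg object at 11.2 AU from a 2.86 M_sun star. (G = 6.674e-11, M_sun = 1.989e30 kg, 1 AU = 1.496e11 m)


M = 2.86 * 1.989e30 kg = 5.68854e+30 kg; r = 11.2 AU * 1.496e11 m/AU = 1.67552e+12 m. U = -GM*m/r = -(6.674e-11 * 5.68854e+30 * 3000.0) / 1.67552e+12 = -6.798e+11

-6.798e+11 J


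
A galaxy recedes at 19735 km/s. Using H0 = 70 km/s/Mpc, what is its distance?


d = v / H0 = 19735 / 70 = 281.9286

281.9286 Mpc


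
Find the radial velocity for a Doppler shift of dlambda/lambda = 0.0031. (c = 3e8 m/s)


v = (dlambda/lambda) * c = 0.0031 * 3e8 = 930000.0

930000.0 m/s


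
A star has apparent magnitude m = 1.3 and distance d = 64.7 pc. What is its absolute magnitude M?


M = m - 5*log10(d) + 5 = 1.3 - 5*log10(64.7) + 5 = -2.7545

-2.7545


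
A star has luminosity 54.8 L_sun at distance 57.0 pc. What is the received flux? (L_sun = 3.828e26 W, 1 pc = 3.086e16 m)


F = L / (4*pi*d^2) = 2.098e+28 / (4*pi*(1.759e+18)^2) = 5.395e-10

5.395e-10 W/m^2


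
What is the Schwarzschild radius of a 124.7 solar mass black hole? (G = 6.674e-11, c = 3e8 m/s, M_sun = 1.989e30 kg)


M = 124.7 * 1.989e30 kg = 2.480283e+32 kg. rs = 2GM/c^2 = 2 * 6.674e-11 * 2.480283e+32 / (3e8)^2 = 367853.5276

367853.5276 m


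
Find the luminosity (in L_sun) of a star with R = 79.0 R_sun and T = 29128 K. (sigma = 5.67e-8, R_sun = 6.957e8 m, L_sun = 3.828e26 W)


R = 79.0 * 6.957e8 m = 5.49603e+10 m. L = 4*pi*R^2*sigma*T^4 = 4*pi*(5.49603e+10)^2 * 5.67e-8 * 29128^4 = 1.549293775e+33 W. L/L_sun = 1.549293775e+33 / 3.828e26 = 4.047e+06

4.047e+06 L_sun


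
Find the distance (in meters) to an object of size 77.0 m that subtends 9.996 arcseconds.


D = size / theta_rad, theta_rad = 9.996 * pi/(180*3600) = 4.846e-05, D = 1.589e+06

1.589e+06 m


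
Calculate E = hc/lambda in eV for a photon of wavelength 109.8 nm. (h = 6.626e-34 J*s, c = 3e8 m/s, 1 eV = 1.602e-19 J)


E = hc/lambda = 6.626e-34 * 3e8 / 1.098e-07 = 1.810e-18 J = 11.3008 eV

11.3008 eV


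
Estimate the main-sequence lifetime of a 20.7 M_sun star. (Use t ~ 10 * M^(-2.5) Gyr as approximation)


t = 10 * M^(-2.5) = 10 * 20.7^(-2.5) = 0.0051

0.0051 Gyr


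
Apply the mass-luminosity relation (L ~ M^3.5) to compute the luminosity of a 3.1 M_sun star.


L/L_sun = (M/M_sun)^3.5 = 3.1^3.5 = 52.4525

52.4525 L_sun


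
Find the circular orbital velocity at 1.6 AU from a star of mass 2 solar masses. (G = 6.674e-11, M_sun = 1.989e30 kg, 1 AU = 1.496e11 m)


v = sqrt(GM/r) = sqrt(6.674e-11 * 3.978e+30 / 2.394e+11) = 33304.2534

33304.2534 m/s


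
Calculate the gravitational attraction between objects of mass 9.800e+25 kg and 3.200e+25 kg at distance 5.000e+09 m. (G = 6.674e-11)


F = G*m1*m2/r^2 = 6.674e-11 * 9.800e+25 * 3.200e+25 / (5.000e+09)^2 = 6.674e-11 * 3.136e+51 / 2.500e+19 = 8.372e+21

8.372e+21 N


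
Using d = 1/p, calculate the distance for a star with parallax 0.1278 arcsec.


d = 1/p = 1/0.1278 = 7.8247

7.8247 pc


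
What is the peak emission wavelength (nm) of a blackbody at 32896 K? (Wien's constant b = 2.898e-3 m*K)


lam_max = b / T = 2.898e-3 / 32896 = 8.810e-08 m = 88.0958 nm

88.0958 nm


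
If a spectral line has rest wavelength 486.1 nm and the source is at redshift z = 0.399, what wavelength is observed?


lam_obs = lam_emit * (1 + z) = 486.1 * (1 + 0.399) = 680.0539

680.0539 nm


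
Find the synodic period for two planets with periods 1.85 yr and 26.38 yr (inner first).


1/P_syn = |1/P1 - 1/P2| = |1/1.85 - 1/26.38| => P_syn = 1.9895

1.9895 years


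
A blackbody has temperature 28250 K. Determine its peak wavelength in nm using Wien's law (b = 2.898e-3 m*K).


lam_max = b / T = 2.898e-3 / 28250 = 1.026e-07 m = 102.5841 nm

102.5841 nm


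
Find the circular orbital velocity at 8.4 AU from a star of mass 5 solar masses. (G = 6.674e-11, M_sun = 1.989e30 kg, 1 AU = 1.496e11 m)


v = sqrt(GM/r) = sqrt(6.674e-11 * 9.945e+30 / 1.257e+12) = 22982.1183

22982.1183 m/s


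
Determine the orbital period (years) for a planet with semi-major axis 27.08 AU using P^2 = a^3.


P = a^(3/2) = 27.08^1.5 = 140.9201

140.9201 years


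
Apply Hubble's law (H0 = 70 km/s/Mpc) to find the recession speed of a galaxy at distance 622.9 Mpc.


v = H0 * d = 70 * 622.9 = 43603.0

43603.0 km/s


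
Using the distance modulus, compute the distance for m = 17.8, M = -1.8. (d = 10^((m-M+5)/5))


d = 10^((m - M + 5)/5) = 10^((17.8 - -1.8 + 5)/5) = 83176.3771

83176.3771 pc


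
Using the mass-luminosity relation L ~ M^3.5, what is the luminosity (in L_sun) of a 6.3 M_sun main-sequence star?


L/L_sun = (M/M_sun)^3.5 = 6.3^3.5 = 627.613

627.613 L_sun


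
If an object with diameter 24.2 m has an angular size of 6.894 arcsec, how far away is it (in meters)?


D = size / theta_rad, theta_rad = 6.894 * pi/(180*3600) = 3.342e-05, D = 724051.104

724051.104 m


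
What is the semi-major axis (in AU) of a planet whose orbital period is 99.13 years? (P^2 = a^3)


a = P^(2/3) = 99.13^(2/3) = 21.4192

21.4192 AU


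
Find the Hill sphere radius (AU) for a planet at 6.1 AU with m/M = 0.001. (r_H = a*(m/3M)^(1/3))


r_H = a * (m/3M)^(1/3) = 6.1 * (0.001/3)^(1/3) = 0.423

0.423 AU


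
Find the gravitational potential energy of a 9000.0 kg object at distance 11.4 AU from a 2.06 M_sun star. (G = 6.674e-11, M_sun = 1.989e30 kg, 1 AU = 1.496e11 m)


M = 2.06 * 1.989e30 kg = 4.09734e+30 kg; r = 11.4 AU * 1.496e11 m/AU = 1.70544e+12 m. U = -GM*m/r = -(6.674e-11 * 4.09734e+30 * 9000.0) / 1.70544e+12 = -1.443e+12

-1.443e+12 J


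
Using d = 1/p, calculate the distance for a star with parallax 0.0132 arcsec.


d = 1/p = 1/0.0132 = 75.7576

75.7576 pc


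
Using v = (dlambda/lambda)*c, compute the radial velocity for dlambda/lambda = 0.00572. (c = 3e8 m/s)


v = (dlambda/lambda) * c = 0.00572 * 3e8 = 1.716e+06

1.716e+06 m/s


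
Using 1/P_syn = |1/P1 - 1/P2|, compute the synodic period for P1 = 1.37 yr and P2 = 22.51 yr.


1/P_syn = |1/P1 - 1/P2| = |1/1.37 - 1/22.51| => P_syn = 1.4588

1.4588 years


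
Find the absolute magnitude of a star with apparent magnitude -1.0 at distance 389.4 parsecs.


M = m - 5*log10(d) + 5 = -1.0 - 5*log10(389.4) + 5 = -8.952

-8.952


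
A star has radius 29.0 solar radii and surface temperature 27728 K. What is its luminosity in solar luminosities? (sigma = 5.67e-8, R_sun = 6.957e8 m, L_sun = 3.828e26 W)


R = 29.0 * 6.957e8 m = 2.01753e+10 m. L = 4*pi*R^2*sigma*T^4 = 4*pi*(2.01753e+10)^2 * 5.67e-8 * 27728^4 = 1.714380061e+32 W. L/L_sun = 1.714380061e+32 / 3.828e26 = 447852.6804

447852.6804 L_sun


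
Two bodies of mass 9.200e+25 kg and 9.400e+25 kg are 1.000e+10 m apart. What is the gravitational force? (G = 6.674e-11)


F = G*m1*m2/r^2 = 6.674e-11 * 9.200e+25 * 9.400e+25 / (1.000e+10)^2 = 6.674e-11 * 8.648e+51 / 1.000e+20 = 5.772e+21

5.772e+21 N


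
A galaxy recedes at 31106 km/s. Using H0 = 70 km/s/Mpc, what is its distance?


d = v / H0 = 31106 / 70 = 444.3714

444.3714 Mpc


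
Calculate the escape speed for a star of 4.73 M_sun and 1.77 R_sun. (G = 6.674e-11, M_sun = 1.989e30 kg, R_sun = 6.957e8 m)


M = 4.73 * 1.989e30 kg = 9.40797e+30 kg; R = 1.77 * 6.957e8 m = 1.231389e+09 m. v_esc = sqrt(2GM/R) = sqrt(2 * 6.674e-11 * 9.40797e+30 / 1.231389e+09) = 1.010e+06

1.010e+06 m/s


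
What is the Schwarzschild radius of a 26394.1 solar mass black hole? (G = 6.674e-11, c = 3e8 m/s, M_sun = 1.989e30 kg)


M = 26394.1 * 1.989e30 kg = 5.24978649e+34 kg. rs = 2GM/c^2 = 2 * 6.674e-11 * 5.24978649e+34 / (3e8)^2 = 7.786e+07

7.786e+07 m


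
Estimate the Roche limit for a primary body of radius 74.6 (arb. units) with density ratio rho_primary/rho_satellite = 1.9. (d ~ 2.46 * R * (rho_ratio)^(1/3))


d_Roche = 2.46 * 74.6 * 1.9^(1/3) = 227.296

227.296


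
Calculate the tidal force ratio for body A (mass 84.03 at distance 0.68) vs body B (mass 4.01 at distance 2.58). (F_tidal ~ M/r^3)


Ratio = (M1/r1^3) / (M2/r2^3) = (84.03/0.68^3) / (4.01/2.58^3) = 1144.5173

1144.5173


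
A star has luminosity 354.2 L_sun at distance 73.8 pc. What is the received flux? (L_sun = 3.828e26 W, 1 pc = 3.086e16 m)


F = L / (4*pi*d^2) = 1.356e+29 / (4*pi*(2.277e+18)^2) = 2.080e-09

2.080e-09 W/m^2


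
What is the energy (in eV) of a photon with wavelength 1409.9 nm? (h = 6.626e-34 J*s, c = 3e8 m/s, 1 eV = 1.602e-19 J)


E = hc/lambda = 6.626e-34 * 3e8 / 1.410e-06 = 1.410e-19 J = 0.8801 eV

0.8801 eV


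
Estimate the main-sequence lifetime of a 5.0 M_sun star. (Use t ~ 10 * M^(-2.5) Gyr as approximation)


t = 10 * M^(-2.5) = 10 * 5.0^(-2.5) = 0.1789

0.1789 Gyr


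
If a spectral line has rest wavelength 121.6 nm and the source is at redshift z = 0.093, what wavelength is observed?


lam_obs = lam_emit * (1 + z) = 121.6 * (1 + 0.093) = 132.9088

132.9088 nm


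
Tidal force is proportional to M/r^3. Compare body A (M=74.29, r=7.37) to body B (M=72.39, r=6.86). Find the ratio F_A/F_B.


Ratio = (M1/r1^3) / (M2/r2^3) = (74.29/7.37^3) / (72.39/6.86^3) = 0.8276

0.8276


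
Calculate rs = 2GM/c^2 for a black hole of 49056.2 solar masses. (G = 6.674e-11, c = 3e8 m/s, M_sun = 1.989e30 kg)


M = 49056.2 * 1.989e30 kg = 9.75727818e+34 kg. rs = 2GM/c^2 = 2 * 6.674e-11 * 9.75727818e+34 / (3e8)^2 = 1.447e+08

1.447e+08 m


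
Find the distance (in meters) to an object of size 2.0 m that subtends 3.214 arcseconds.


D = size / theta_rad, theta_rad = 3.214 * pi/(180*3600) = 1.558e-05, D = 128353.9553

128353.9553 m


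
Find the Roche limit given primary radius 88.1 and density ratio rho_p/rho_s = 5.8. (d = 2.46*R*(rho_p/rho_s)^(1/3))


d_Roche = 2.46 * 88.1 * 5.8^(1/3) = 389.392

389.392


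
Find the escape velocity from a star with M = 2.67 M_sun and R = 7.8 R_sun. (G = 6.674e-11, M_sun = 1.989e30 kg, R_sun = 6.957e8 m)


M = 2.67 * 1.989e30 kg = 5.31063e+30 kg; R = 7.8 * 6.957e8 m = 5.42646e+09 m. v_esc = sqrt(2GM/R) = sqrt(2 * 6.674e-11 * 5.31063e+30 / 5.42646e+09) = 361428.8519

361428.8519 m/s


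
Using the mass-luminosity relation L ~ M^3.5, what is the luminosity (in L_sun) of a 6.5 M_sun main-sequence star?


L/L_sun = (M/M_sun)^3.5 = 6.5^3.5 = 700.1591

700.1591 L_sun


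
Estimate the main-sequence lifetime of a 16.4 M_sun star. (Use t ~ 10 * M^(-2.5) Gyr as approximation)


t = 10 * M^(-2.5) = 10 * 16.4^(-2.5) = 0.0092

0.0092 Gyr


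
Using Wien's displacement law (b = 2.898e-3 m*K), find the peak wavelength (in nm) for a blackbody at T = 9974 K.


lam_max = b / T = 2.898e-3 / 9974 = 2.906e-07 m = 290.5554 nm

290.5554 nm


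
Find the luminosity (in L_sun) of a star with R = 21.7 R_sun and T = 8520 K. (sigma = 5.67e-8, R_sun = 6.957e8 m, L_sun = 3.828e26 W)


R = 21.7 * 6.957e8 m = 1.509669e+10 m. L = 4*pi*R^2*sigma*T^4 = 4*pi*(1.509669e+10)^2 * 5.67e-8 * 8520^4 = 8.556866894e+29 W. L/L_sun = 8.556866894e+29 / 3.828e26 = 2235.3362

2235.3362 L_sun


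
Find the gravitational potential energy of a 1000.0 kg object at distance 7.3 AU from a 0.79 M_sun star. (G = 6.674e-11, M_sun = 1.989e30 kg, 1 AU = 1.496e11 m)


M = 0.79 * 1.989e30 kg = 1.57131e+30 kg; r = 7.3 AU * 1.496e11 m/AU = 1.09208e+12 m. U = -GM*m/r = -(6.674e-11 * 1.57131e+30 * 1000.0) / 1.09208e+12 = -9.603e+10

-9.603e+10 J


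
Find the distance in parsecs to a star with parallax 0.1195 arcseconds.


d = 1/p = 1/0.1195 = 8.3682

8.3682 pc


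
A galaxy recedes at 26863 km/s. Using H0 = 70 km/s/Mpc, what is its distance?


d = v / H0 = 26863 / 70 = 383.7571

383.7571 Mpc


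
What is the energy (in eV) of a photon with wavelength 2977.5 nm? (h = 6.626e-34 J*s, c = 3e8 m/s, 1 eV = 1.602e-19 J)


E = hc/lambda = 6.626e-34 * 3e8 / 2.978e-06 = 6.676e-20 J = 0.4167 eV

0.4167 eV
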